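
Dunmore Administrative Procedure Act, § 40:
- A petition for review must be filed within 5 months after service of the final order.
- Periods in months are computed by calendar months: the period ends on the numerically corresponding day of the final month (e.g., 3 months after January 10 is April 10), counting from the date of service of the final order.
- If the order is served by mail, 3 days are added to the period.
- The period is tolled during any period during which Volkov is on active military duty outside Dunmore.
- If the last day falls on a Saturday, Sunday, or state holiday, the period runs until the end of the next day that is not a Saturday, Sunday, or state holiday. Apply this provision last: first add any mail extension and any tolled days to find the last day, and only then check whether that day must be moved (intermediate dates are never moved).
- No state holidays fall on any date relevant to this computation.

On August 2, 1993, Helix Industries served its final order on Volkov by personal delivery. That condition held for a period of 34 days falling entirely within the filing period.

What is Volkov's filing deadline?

5 months after August 2, 1993 is January 2, 1994.
Service was not by mail, so no mail extension applies.
Tolling adds 34 days: January 2, 1994 + 34 days = February 5, 1994.
February 5, 1994 is Saturday; February 6, 1994 is Sunday. The next qualifying day is February 7, 1994.

February 7, 1994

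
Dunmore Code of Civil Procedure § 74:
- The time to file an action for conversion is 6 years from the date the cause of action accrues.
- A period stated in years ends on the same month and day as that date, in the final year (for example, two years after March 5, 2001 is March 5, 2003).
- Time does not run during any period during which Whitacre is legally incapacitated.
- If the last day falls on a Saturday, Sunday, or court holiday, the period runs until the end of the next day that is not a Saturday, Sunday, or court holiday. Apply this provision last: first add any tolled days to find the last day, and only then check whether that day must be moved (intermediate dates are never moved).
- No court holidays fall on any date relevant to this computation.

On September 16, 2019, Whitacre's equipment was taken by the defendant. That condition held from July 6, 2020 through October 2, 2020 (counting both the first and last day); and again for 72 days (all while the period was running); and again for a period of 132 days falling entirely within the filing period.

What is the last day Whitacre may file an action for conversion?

July 6, 2026

6 years after September 16, 2019 is September 16, 2025.
From July 6, 2020 through October 2, 2020 inclusive is 89 days; tolling adds 89 days: September 16, 2025 + 89 days = December 14, 2025.
Tolling adds 72 days: December 14, 2025 + 72 days = February 24, 2026.
Tolling adds 132 days: February 24, 2026 + 132 days = July 6, 2026.
July 6, 2026 is a Monday and not a court holiday, so no extension applies.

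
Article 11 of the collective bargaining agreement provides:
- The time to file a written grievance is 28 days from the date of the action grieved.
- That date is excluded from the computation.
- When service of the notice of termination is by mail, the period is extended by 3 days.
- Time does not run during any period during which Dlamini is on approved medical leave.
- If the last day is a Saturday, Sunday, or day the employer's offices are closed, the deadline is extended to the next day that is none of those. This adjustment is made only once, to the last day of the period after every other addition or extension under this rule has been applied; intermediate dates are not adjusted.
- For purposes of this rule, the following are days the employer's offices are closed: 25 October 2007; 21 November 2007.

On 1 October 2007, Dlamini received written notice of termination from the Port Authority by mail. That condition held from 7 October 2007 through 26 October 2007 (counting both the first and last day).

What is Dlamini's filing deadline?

28 days after 1 October 2007 is October 29, 2007.
Service was by mail, adding 3 days: October 29, 2007 + 3 days = November 1, 2007.
From October 7, 2007 through October 26, 2007 inclusive is 20 days; tolling adds 20 days: November 1, 2007 + 20 days = November 21, 2007.
November 21, 2007 is a listed holiday. The next qualifying day is November 22, 2007.

November 22, 2007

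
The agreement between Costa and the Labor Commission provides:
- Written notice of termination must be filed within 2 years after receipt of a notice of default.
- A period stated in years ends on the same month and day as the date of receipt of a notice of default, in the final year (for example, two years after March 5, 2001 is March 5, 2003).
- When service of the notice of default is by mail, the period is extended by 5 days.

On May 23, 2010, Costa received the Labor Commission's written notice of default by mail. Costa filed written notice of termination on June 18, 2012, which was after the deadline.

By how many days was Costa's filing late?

21 days

2 years after May 23, 2010 is May 23, 2012.
Service was by mail, adding 5 days: May 23, 2012 + 5 days = May 28, 2012.
The deadline is May 28, 2012; from May 28, 2012 to June 18, 2012 is 21 days.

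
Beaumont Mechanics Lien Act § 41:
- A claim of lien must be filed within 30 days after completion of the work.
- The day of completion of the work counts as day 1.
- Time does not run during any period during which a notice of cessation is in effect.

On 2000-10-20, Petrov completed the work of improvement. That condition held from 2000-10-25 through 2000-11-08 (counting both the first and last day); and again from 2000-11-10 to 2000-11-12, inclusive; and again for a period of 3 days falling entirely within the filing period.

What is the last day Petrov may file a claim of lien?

Counting 2000-10-20 as day 1, day 30 is November 18, 2000.
From October 25, 2000 through November 8, 2000 inclusive is 15 days; tolling adds 15 days: November 18, 2000 + 15 days = December 3, 2000.
From November 10, 2000 through November 12, 2000 inclusive is 3 days; tolling adds 3 days: December 3, 2000 + 3 days = December 6, 2000.
Tolling adds 3 days: December 6, 2000 + 3 days = December 9, 2000.

December 9, 2000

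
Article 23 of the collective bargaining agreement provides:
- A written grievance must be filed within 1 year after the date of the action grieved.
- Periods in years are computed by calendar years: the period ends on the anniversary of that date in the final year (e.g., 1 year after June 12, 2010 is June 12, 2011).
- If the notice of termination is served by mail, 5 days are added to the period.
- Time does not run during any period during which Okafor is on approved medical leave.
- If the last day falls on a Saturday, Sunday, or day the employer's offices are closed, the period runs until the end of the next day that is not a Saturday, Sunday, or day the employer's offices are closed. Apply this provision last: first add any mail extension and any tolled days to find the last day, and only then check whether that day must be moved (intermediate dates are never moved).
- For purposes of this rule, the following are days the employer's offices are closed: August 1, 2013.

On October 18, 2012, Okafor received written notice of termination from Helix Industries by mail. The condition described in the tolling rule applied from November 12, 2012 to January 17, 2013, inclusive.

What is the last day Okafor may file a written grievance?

December 30, 2013

1 year after October 18, 2012 is October 18, 2013.
Service was by mail, adding 5 days: October 18, 2013 + 5 days = October 23, 2013.
From November 12, 2012 through January 17, 2013 inclusive is 67 days; tolling adds 67 days: October 23, 2013 + 67 days = December 29, 2013.
December 29, 2013 is Sunday. The next qualifying day is December 30, 2013.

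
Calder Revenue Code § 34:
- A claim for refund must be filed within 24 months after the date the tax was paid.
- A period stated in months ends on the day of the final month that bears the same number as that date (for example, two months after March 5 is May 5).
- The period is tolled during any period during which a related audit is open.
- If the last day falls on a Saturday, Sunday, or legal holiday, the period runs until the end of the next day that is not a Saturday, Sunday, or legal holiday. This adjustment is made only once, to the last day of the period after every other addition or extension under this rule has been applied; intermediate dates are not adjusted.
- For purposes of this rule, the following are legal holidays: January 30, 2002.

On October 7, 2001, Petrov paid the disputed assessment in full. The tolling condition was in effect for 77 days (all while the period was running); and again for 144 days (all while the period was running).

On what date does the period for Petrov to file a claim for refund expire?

May 17, 2004

24 months after October 7, 2001 is October 7, 2003.
Tolling adds 77 days: October 7, 2003 + 77 days = December 23, 2003.
Tolling adds 144 days: December 23, 2003 + 144 days = May 15, 2004.
May 15, 2004 is Saturday; May 16, 2004 is Sunday. The next qualifying day is May 17, 2004.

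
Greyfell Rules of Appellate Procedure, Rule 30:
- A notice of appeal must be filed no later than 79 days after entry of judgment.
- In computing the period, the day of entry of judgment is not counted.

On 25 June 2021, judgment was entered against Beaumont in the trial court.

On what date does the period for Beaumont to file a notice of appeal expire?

September 12, 2021

79 days after 25 June 2021 is September 12, 2021.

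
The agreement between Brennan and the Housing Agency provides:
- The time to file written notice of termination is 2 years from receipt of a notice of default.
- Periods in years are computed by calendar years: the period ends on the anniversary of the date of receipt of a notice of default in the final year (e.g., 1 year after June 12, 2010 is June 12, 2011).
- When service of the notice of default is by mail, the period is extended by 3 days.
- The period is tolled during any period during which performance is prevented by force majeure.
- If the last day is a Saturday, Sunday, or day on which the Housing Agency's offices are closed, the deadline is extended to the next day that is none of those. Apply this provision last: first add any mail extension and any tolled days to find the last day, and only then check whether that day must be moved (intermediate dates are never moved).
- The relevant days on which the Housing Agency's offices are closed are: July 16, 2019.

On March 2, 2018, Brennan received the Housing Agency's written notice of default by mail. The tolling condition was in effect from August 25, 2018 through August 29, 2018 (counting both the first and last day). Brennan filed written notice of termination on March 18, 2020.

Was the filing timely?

2 years after March 2, 2018 is March 2, 2020.
Service was by mail, adding 3 days: March 2, 2020 + 3 days = March 5, 2020.
From August 25, 2018 through August 29, 2018 inclusive is 5 days; tolling adds 5 days: March 5, 2020 + 5 days = March 10, 2020.
March 10, 2020 is a Tuesday and not a day on which the Housing Agency's offices are closed, so no extension applies.
The deadline is March 10, 2020; the filing on March 18, 2020 is after that date.

No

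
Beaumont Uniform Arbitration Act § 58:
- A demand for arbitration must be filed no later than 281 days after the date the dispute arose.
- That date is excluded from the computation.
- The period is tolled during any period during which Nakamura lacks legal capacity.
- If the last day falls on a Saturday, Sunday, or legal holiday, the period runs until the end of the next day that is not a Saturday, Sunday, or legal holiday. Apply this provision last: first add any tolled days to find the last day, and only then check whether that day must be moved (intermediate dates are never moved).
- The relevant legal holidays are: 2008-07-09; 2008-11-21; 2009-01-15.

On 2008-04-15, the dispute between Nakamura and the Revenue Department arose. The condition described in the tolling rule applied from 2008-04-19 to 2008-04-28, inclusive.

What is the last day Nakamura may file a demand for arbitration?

281 days after 2008-04-15 is January 21, 2009.
From April 19, 2008 through April 28, 2008 inclusive is 10 days; tolling adds 10 days: January 21, 2009 + 10 days = January 31, 2009.
January 31, 2009 is Saturday; February 1, 2009 is Sunday. The next qualifying day is February 2, 2009.

February 2, 2009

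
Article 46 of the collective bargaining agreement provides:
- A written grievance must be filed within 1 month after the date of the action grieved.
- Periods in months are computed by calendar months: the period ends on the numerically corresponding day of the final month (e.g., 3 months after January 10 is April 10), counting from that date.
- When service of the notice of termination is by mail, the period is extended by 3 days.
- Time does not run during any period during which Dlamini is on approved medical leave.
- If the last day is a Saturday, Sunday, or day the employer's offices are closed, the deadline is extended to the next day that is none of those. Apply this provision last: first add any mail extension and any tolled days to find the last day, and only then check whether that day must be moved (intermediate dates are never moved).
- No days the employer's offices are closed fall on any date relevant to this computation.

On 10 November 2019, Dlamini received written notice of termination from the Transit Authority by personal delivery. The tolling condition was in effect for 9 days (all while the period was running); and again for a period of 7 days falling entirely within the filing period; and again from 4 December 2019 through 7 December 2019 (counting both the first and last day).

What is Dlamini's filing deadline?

December 30, 2019

1 month after 10 November 2019 is December 10, 2019.
Service was not by mail, so no mail extension applies.
Tolling adds 9 days: December 10, 2019 + 9 days = December 19, 2019.
Tolling adds 7 days: December 19, 2019 + 7 days = December 26, 2019.
From December 4, 2019 through December 7, 2019 inclusive is 4 days; tolling adds 4 days: December 26, 2019 + 4 days = December 30, 2019.
December 30, 2019 is a Monday and not a day the employer's offices are closed, so no extension applies.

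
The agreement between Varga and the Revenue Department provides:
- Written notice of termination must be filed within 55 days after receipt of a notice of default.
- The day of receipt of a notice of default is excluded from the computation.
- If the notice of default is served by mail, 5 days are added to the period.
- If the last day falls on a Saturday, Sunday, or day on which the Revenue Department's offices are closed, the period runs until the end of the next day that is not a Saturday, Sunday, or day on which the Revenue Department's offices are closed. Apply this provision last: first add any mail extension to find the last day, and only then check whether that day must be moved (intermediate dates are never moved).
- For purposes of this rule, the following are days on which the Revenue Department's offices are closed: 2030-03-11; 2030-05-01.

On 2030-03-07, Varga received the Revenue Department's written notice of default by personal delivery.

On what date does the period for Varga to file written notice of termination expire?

May 2, 2030

55 days after 2030-03-07 is May 1, 2030.
Service was not by mail, so no mail extension applies.
May 1, 2030 is a listed holiday. The next qualifying day is May 2, 2030.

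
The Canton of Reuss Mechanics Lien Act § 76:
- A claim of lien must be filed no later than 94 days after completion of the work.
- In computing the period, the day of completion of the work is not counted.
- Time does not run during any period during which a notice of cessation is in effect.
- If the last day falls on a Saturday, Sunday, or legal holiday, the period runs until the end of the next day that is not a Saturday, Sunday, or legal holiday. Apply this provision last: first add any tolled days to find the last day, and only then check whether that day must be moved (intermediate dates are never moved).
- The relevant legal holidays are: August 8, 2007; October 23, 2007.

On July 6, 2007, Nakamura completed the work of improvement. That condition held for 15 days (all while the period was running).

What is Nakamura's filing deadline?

94 days after July 6, 2007 is October 8, 2007.
Tolling adds 15 days: October 8, 2007 + 15 days = October 23, 2007.
October 23, 2007 is a listed holiday. The next qualifying day is October 24, 2007.

October 24, 2007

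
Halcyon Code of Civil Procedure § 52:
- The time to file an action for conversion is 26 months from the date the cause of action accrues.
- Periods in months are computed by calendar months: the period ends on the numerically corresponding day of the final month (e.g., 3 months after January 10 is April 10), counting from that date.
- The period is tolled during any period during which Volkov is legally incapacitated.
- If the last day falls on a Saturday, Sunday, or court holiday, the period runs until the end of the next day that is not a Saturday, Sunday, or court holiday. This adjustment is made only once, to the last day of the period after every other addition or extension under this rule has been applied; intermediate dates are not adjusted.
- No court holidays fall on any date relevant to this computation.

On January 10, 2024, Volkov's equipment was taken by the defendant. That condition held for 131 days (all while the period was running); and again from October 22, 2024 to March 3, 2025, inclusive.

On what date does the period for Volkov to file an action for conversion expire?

November 30, 2026

26 months after January 10, 2024 is March 10, 2026.
Tolling adds 131 days: March 10, 2026 + 131 days = July 19, 2026.
From October 22, 2024 through March 3, 2025 inclusive is 133 days; tolling adds 133 days: July 19, 2026 + 133 days = November 29, 2026.
November 29, 2026 is Sunday. The next qualifying day is November 30, 2026.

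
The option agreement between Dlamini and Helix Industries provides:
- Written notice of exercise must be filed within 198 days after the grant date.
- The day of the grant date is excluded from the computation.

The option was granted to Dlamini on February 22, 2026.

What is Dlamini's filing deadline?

September 8, 2026

198 days after February 22, 2026 is September 8, 2026.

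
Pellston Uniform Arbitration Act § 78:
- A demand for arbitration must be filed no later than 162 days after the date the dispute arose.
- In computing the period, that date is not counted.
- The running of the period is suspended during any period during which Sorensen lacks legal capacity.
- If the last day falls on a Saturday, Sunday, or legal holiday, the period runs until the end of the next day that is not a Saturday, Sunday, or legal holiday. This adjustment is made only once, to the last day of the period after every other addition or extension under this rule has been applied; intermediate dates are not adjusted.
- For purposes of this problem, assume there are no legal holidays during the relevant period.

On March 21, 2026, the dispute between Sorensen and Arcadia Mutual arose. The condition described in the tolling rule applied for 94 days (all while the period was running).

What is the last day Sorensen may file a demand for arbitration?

162 days after March 21, 2026 is August 30, 2026.
Tolling adds 94 days: August 30, 2026 + 94 days = December 2, 2026.
December 2, 2026 is a Wednesday and not a legal holiday, so no extension applies.

December 2, 2026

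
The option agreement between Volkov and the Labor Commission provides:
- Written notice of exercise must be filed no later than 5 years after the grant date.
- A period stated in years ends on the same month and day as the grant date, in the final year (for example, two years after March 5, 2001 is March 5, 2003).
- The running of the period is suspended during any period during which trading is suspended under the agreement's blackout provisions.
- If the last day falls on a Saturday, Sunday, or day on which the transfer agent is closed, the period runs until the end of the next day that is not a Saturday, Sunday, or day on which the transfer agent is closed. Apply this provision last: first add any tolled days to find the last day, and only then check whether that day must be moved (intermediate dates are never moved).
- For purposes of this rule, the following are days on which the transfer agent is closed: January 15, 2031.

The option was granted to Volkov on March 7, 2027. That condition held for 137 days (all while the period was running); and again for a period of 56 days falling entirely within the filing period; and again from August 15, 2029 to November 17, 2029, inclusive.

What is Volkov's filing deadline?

5 years after March 7, 2027 is March 7, 2032.
Tolling adds 137 days: March 7, 2032 + 137 days = July 22, 2032.
Tolling adds 56 days: July 22, 2032 + 56 days = September 16, 2032.
From August 15, 2029 through November 17, 2029 inclusive is 95 days; tolling adds 95 days: September 16, 2032 + 95 days = December 20, 2032.
December 20, 2032 is a Monday and not a day on which the transfer agent is closed, so no extension applies.

December 20, 2032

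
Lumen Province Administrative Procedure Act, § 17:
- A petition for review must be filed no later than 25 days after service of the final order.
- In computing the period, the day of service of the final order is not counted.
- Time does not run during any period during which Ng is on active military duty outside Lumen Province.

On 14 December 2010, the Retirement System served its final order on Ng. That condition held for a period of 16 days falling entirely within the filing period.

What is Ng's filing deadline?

January 24, 2011

25 days after 14 December 2010 is January 8, 2011.
Tolling adds 16 days: January 8, 2011 + 16 days = January 24, 2011.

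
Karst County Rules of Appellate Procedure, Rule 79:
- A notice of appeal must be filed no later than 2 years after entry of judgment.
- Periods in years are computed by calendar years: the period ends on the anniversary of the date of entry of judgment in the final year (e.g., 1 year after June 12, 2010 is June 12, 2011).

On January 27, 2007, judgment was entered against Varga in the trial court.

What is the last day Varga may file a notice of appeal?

2 years after January 27, 2007 is January 27, 2009.

January 27, 2009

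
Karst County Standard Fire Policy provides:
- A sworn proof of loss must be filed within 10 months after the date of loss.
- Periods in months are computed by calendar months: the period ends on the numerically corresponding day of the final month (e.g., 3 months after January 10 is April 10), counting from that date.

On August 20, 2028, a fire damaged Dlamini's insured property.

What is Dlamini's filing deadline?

10 months after August 20, 2028 is June 20, 2029.

June 20, 2029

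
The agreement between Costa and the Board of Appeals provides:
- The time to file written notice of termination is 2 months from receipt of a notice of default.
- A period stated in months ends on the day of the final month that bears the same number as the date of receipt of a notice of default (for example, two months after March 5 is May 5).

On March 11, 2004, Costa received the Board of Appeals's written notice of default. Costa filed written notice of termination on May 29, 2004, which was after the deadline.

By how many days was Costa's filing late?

2 months after March 11, 2004 is May 11, 2004.
The deadline is May 11, 2004; from May 11, 2004 to May 29, 2004 is 18 days.

18 days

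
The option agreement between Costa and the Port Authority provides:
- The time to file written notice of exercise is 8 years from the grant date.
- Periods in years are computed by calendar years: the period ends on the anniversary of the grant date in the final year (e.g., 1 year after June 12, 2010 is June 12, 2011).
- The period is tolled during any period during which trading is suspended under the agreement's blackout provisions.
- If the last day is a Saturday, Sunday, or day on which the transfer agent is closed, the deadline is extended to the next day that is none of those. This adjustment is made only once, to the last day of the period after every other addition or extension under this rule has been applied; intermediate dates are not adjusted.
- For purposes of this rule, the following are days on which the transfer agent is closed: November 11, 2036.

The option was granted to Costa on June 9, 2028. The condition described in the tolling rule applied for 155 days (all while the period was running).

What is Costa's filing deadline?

8 years after June 9, 2028 is June 9, 2036.
Tolling adds 155 days: June 9, 2036 + 155 days = November 11, 2036.
November 11, 2036 is a listed holiday. The next qualifying day is November 12, 2036.

November 12, 2036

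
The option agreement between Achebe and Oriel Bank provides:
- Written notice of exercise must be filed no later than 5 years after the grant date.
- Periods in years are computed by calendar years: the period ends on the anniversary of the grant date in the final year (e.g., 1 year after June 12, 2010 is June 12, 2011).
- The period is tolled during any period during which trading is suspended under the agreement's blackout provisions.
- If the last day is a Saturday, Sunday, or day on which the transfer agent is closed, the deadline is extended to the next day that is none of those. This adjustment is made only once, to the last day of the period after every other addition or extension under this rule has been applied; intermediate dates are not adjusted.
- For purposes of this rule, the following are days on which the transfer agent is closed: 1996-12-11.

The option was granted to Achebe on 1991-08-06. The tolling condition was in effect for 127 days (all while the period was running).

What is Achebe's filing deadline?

December 12, 1996

5 years after 1991-08-06 is August 6, 1996.
Tolling adds 127 days: August 6, 1996 + 127 days = December 11, 1996.
December 11, 1996 is a listed holiday. The next qualifying day is December 12, 1996.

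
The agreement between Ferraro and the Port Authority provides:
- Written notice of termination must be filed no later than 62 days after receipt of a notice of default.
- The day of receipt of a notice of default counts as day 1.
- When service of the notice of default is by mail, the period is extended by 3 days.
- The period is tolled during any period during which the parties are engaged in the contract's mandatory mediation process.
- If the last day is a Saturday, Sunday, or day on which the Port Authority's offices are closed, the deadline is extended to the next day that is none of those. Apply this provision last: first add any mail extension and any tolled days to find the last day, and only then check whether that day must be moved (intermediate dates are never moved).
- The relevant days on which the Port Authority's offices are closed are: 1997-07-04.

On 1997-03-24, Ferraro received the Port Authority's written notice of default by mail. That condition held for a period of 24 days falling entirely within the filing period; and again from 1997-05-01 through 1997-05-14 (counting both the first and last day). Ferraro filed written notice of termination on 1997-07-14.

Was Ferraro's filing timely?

No

Counting 1997-03-24 as day 1, day 62 is May 24, 1997.
Service was by mail, adding 3 days: May 24, 1997 + 3 days = May 27, 1997.
Tolling adds 24 days: May 27, 1997 + 24 days = June 20, 1997.
From May 1, 1997 through May 14, 1997 inclusive is 14 days; tolling adds 14 days: June 20, 1997 + 14 days = July 4, 1997.
July 4, 1997 is a listed holiday; July 5, 1997 is Saturday; July 6, 1997 is Sunday. The next qualifying day is July 7, 1997.
The deadline is July 7, 1997; the filing on July 14, 1997 is after that date.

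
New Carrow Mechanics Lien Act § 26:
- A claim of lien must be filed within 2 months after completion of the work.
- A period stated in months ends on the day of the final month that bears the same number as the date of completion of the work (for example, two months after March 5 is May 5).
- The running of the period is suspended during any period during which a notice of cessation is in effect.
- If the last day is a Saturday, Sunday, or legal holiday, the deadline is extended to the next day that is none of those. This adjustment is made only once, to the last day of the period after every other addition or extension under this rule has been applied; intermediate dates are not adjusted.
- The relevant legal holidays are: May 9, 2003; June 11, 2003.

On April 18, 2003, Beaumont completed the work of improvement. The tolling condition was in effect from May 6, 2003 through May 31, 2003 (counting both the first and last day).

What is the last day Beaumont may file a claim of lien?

July 14, 2003

2 months after April 18, 2003 is June 18, 2003.
From May 6, 2003 through May 31, 2003 inclusive is 26 days; tolling adds 26 days: June 18, 2003 + 26 days = July 14, 2003.
July 14, 2003 is a Monday and not a legal holiday, so no extension applies.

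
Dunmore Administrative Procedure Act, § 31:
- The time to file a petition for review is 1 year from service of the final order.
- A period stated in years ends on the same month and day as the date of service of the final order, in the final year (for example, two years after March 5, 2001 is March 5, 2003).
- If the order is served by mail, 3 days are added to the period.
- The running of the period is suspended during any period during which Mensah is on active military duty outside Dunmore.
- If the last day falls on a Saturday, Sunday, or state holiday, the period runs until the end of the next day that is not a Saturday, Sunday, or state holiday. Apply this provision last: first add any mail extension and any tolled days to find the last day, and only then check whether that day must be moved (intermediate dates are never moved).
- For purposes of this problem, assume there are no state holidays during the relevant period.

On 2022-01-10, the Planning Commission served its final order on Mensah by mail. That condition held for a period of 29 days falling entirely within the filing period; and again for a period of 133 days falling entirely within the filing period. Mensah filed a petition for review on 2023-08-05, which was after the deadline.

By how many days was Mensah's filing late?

1 year after 2022-01-10 is January 10, 2023.
Service was by mail, adding 3 days: January 10, 2023 + 3 days = January 13, 2023.
Tolling adds 29 days: January 13, 2023 + 29 days = February 11, 2023.
Tolling adds 133 days: February 11, 2023 + 133 days = June 24, 2023.
June 24, 2023 is Saturday; June 25, 2023 is Sunday. The next qualifying day is June 26, 2023.
The deadline is June 26, 2023; from June 26, 2023 to August 5, 2023 is 40 days.

40 days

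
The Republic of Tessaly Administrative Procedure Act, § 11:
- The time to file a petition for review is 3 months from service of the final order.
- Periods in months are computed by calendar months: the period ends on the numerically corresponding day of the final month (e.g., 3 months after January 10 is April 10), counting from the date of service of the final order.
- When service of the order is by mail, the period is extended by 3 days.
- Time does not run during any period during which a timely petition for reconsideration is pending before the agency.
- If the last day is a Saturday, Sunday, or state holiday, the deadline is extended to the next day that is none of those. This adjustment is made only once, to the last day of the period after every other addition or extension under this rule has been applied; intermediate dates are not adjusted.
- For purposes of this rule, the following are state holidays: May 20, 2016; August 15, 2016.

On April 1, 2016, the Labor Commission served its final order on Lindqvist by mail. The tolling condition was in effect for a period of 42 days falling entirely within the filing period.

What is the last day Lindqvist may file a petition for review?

3 months after April 1, 2016 is July 1, 2016.
Service was by mail, adding 3 days: July 1, 2016 + 3 days = July 4, 2016.
Tolling adds 42 days: July 4, 2016 + 42 days = August 15, 2016.
August 15, 2016 is a listed holiday. The next qualifying day is August 16, 2016.

August 16, 2016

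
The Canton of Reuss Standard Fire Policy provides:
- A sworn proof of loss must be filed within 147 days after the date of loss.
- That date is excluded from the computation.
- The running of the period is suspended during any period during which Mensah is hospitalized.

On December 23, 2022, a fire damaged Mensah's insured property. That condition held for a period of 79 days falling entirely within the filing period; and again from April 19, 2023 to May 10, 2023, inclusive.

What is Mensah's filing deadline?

August 28, 2023

147 days after December 23, 2022 is May 19, 2023.
Tolling adds 79 days: May 19, 2023 + 79 days = August 6, 2023.
From April 19, 2023 through May 10, 2023 inclusive is 22 days; tolling adds 22 days: August 6, 2023 + 22 days = August 28, 2023.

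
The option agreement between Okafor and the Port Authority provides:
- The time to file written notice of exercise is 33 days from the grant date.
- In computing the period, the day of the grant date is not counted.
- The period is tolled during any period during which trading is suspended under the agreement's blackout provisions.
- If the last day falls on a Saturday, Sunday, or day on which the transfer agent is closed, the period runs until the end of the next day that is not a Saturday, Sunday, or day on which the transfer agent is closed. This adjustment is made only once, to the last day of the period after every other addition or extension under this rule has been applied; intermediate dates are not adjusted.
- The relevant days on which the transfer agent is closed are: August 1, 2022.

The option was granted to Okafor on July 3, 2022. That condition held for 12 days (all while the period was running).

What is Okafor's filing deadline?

August 17, 2022

33 days after July 3, 2022 is August 5, 2022.
Tolling adds 12 days: August 5, 2022 + 12 days = August 17, 2022.
August 17, 2022 is a Wednesday and not a day on which the transfer agent is closed, so no extension applies.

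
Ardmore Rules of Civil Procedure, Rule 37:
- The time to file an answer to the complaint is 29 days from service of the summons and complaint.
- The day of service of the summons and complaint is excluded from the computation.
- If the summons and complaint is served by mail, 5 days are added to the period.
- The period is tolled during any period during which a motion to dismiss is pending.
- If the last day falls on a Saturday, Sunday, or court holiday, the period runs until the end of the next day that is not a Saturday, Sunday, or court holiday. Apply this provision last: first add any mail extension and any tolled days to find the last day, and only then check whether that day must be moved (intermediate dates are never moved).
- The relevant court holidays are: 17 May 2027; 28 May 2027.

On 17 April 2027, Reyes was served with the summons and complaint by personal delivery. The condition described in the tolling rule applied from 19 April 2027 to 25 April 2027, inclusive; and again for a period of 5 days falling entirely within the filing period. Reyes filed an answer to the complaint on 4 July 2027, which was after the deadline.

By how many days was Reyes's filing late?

29 days after 17 April 2027 is May 16, 2027.
Service was not by mail, so no mail extension applies.
From April 19, 2027 through April 25, 2027 inclusive is 7 days; tolling adds 7 days: May 16, 2027 + 7 days = May 23, 2027.
Tolling adds 5 days: May 23, 2027 + 5 days = May 28, 2027.
May 28, 2027 is a listed holiday; May 29, 2027 is Saturday; May 30, 2027 is Sunday. The next qualifying day is May 31, 2027.
The deadline is May 31, 2027; from May 31, 2027 to July 4, 2027 is 34 days.

34 days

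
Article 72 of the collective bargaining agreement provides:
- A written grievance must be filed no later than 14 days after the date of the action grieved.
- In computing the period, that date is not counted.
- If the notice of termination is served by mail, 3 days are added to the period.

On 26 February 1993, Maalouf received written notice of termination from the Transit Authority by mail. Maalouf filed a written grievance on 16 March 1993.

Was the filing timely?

No

14 days after 26 February 1993 is March 12, 1993.
Service was by mail, adding 3 days: March 12, 1993 + 3 days = March 15, 1993.
The deadline is March 15, 1993; the filing on March 16, 1993 is after that date.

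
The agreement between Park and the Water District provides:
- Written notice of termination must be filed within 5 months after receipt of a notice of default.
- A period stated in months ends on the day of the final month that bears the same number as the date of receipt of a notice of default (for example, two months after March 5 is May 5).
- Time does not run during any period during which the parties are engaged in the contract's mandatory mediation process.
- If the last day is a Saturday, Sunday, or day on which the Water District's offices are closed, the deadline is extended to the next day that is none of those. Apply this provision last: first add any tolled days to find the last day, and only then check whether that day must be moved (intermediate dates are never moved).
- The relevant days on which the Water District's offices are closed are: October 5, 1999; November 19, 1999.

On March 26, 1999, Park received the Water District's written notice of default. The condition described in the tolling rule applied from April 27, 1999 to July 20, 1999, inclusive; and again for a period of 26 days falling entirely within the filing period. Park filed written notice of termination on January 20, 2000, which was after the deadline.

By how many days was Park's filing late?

5 months after March 26, 1999 is August 26, 1999.
From April 27, 1999 through July 20, 1999 inclusive is 85 days; tolling adds 85 days: August 26, 1999 + 85 days = November 19, 1999.
Tolling adds 26 days: November 19, 1999 + 26 days = December 15, 1999.
December 15, 1999 is a Wednesday and not a day on which the Water District's offices are closed, so no extension applies.
The deadline is December 15, 1999; from December 15, 1999 to January 20, 2000 is 36 days.

36 days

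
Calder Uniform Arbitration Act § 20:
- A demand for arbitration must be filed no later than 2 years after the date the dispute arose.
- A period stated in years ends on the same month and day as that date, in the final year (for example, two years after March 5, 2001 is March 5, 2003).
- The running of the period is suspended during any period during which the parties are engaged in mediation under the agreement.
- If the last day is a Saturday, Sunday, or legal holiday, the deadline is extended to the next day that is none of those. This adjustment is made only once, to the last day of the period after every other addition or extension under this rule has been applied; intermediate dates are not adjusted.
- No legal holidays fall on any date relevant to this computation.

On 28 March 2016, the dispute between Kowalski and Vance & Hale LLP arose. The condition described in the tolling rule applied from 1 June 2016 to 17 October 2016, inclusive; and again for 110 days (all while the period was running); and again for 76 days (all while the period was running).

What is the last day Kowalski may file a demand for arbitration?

February 18, 2019

2 years after 28 March 2016 is March 28, 2018.
From June 1, 2016 through October 17, 2016 inclusive is 139 days; tolling adds 139 days: March 28, 2018 + 139 days = August 14, 2018.
Tolling adds 110 days: August 14, 2018 + 110 days = December 2, 2018.
Tolling adds 76 days: December 2, 2018 + 76 days = February 16, 2019.
February 16, 2019 is Saturday; February 17, 2019 is Sunday. The next qualifying day is February 18, 2019.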